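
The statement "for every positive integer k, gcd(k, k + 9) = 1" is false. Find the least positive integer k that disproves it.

For k = 1, 2 the conclusion holds.
k = 3: gcd(3, 12) = 3.

k = 3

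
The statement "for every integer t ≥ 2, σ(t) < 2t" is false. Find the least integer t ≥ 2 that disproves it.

t = 6

Check each integer t ≥ 2 in order until the claim fails.
t = 2: σ(2) = 3; 3 < 4.
t = 3: σ(3) = 4; 4 < 6.
t = 4: σ(4) = 7; 7 < 8.
t = 5: σ(5) = 6; 6 < 10.
t = 6: σ(6) = 12; 12 ≥ 12.
Hence t = 6 is a counterexample.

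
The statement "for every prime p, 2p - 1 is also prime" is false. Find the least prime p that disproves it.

p = 5

For p = 2, 3 the conclusion holds.
p = 5: 2p - 1 = 9 = 3 × 3, not prime.
Thus p = 5 disproves the claim, and no smaller p works.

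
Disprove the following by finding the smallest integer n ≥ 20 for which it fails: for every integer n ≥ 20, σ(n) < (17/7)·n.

A counterexample is any integer n ≥ 20 such that the claim fails; we check each in order.
For n = 20, 21, 22, 23 the conclusion holds.
n = 24: σ(24) = 60; 60 ≥ 408/7.

n = 24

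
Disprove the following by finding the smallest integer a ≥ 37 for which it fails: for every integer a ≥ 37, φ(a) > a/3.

a = 42

A counterexample is any integer a ≥ 37 such that the claim fails; we check each in order.
For a = 37, 38, 39, 40, 41 the conclusion holds.
a = 42: φ(42) = 12 and 42/3 = 14, so φ(42) ≤ 42/3.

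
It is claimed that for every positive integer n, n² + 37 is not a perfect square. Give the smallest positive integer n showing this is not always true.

n = 18

For n = 1, 2, 3, 4, …, 15, 16, 17 the conclusion holds.
n = 18: 18² + 37 = 361 = 19², a perfect square.
Hence n = 18 is a counterexample.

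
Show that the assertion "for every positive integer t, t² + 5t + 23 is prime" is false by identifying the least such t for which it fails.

Check each positive integer t in order until t² + 5t + 23 is not prime.
For t = 1, 2, 3, 4, …, 11, 12, 13 the conclusion holds.
t = 14: t² + 5t + 23 = 289 = 17 × 17, composite.

t = 14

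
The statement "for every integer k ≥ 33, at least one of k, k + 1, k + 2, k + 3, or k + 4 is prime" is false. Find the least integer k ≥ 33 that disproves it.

Check each integer k ≥ 33 in order until k, k + 1, k + 2, k + 3, k + 4 are all composite.
For k = 33, 34, 35, 36, …, 45, 46, 47 the conclusion holds.
k = 48: 48 = 2 × 24; 49 = 7 × 7; 50 = 2 × 25; 51 = 3 × 17; 52 = 2 × 26 — all composite.

k = 48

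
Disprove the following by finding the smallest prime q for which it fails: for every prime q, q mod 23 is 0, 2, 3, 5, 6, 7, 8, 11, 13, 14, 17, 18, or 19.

A counterexample is any prime q such that the claim fails; we check each in order.
For q = 2, 3, 5, 7, …, 31, 37, 41 the conclusion holds.
q = 43: 43 mod 23 = 20 — not in {0, 2, 3, 5, 6, 7, 8, 11, 13, 14, 17, 18, 19}.
Thus q = 43 disproves the claim, and no smaller q works.

q = 43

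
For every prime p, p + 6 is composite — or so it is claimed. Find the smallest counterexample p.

p = 5

Check each prime p in order until p + 6 is prime.
For p = 2, 3 the conclusion holds.
p = 5: p + 6 = 11, prime — not composite.
Thus p = 5 disproves the claim, and no smaller p works.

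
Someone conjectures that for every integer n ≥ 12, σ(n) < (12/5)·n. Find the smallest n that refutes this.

n = 24

A counterexample is any integer n ≥ 12 such that the claim fails; we check each in order.
For n = 12, 13, 14, 15, …, 21, 22, 23 the conclusion holds.
n = 24: σ(24) = 60; 60 ≥ 288/5.
Hence n = 24 is a counterexample.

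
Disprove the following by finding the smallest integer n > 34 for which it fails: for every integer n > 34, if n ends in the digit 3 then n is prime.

Check each integer n > 34 in order until n ends in the digit 3 but n is not prime.
For n = 43, 53 the conclusion holds.
n = 63: 63 ends in 3; 63 = 3 × 21, composite.
So n = 63 is the smallest counterexample.

n = 63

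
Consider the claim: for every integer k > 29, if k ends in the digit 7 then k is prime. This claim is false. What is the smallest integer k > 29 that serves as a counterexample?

k = 57

Check each integer k > 29 in order until k ends in the digit 7 but k is not prime.
k = 37: 37 ends in 7 and is prime.
k = 47: 47 ends in 7 and is prime.
k = 57: 57 ends in 7; 57 = 3 × 19, composite.
Hence k = 57 is a counterexample.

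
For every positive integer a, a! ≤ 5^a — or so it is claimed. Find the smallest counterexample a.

a = 12

For a = 1, 2, 3, 4, …, 9, 10, 11 the conclusion holds.
a = 12: a! = 479001600 and 5^a = 244140625, so 479001600 > 244140625.
So a = 12 is the smallest counterexample.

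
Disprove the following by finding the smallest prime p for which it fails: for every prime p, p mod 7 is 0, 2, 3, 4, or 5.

p = 13

Check each prime p in order until the claim fails.
The first 5 eligible values, up to p = 11, all satisfy the conclusion.
p = 13: 13 mod 7 = 6 — not in {0, 2, 3, 4, 5}.
Thus p = 13 disproves the claim, and no smaller p works.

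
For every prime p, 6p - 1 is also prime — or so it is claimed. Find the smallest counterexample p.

p = 11

For p = 2, 3, 5, 7 the conclusion holds.
p = 11: 6p - 1 = 65 = 5 × 13, not prime.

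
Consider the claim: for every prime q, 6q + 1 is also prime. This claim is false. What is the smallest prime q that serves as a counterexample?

A counterexample is any prime q such that 6q + 1 is not prime; we check each in order.
The first 7 eligible values, up to q = 17, all satisfy the conclusion.
q = 19: 6q + 1 = 115 = 5 × 23, not prime.
Hence q = 19 is a counterexample.

q = 19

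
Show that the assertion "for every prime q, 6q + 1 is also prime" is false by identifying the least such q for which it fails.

q = 2: 6q + 1 = 13, prime.
q = 3: 6q + 1 = 19, prime.
q = 5: 6q + 1 = 31, prime.
q = 7: 6q + 1 = 43, prime.
q = 11: 6q + 1 = 67, prime.
q = 13: 6q + 1 = 79, prime.
q = 17: 6q + 1 = 103, prime.
q = 19: 6q + 1 = 115 = 5 × 23, not prime.
Hence q = 19 is a counterexample.

q = 19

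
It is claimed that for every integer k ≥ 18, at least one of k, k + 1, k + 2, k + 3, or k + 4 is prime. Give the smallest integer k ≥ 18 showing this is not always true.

k = 24

Check each integer k ≥ 18 in order until k, k + 1, k + 2, k + 3, k + 4 are all composite.
The first 6 eligible values, up to k = 23, all satisfy the conclusion.
k = 24: 24 = 2 × 12; 25 = 5 × 5; 26 = 2 × 13; 27 = 3 × 9; 28 = 2 × 14 — all composite.
So k = 24 is the smallest counterexample.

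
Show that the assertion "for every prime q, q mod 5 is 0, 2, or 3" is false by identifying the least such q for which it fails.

Check each prime q in order until the claim fails.
For q = 2, 3, 5, 7 the conclusion holds.
q = 11: 11 mod 5 = 1 — not in {0, 2, 3}.
Hence q = 11 is a counterexample.

q = 11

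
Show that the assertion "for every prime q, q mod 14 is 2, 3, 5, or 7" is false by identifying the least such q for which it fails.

q = 11

We need the least prime q for which the claim fails.
The first 4 eligible values, up to q = 7, all satisfy the conclusion.
q = 11: 11 mod 14 = 11 — not in {2, 3, 5, 7}.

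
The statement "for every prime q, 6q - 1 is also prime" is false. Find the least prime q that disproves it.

We need the least prime q for which 6q - 1 is not prime.
For q = 2, 3, 5, 7 the conclusion holds.
q = 11: 6q - 1 = 65 = 5 × 13, not prime.
So q = 11 is the smallest counterexample.

q = 11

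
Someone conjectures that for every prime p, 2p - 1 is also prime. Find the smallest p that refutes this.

We need the least prime p for which 2p - 1 is not prime.
p = 2: 2p - 1 = 3, prime.
p = 3: 2p - 1 = 5, prime.
p = 5: 2p - 1 = 9 = 3 × 3, not prime.

p = 5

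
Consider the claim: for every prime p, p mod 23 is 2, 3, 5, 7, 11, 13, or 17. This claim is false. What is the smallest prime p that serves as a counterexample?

p = 19

We need the least prime p for which the claim fails.
The first 7 eligible values, up to p = 17, all satisfy the conclusion.
p = 19: 19 mod 23 = 19 — not in {2, 3, 5, 7, 11, 13, 17}.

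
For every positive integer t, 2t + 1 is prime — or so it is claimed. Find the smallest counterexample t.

t = 4

For t = 1, 2, 3 the conclusion holds.
t = 4: 2t + 1 = 9 = 3 × 3, composite.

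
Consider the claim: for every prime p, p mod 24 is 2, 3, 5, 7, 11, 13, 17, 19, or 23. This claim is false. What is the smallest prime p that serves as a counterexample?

Check each prime p in order until the claim fails.
For p = 2, 3, 5, 7, …, 61, 67, 71 the conclusion holds.
p = 73: 73 mod 24 = 1 — not in {2, 3, 5, 7, 11, 13, 17, 19, 23}.

p = 73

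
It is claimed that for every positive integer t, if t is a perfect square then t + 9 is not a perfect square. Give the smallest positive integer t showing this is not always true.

We need the least positive integer t for which t is a perfect square but t + 9 is a perfect square.
For t = 1, 4, 9 the conclusion holds.
t = 16: 16 = 4² and 16 + 9 = 25 = 5².
Thus t = 16 disproves the claim, and no smaller t works.

t = 16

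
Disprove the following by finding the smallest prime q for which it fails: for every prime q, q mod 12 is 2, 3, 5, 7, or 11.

A counterexample is any prime q such that the claim fails; we check each in order.
For q = 2, 3, 5, 7, 11 the conclusion holds.
q = 13: 13 mod 12 = 1 — not in {2, 3, 5, 7, 11}.
Hence q = 13 is a counterexample.

q = 13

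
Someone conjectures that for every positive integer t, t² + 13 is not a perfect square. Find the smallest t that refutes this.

t = 1: 1² + 13 = 14, not a perfect square.
t = 2: 2² + 13 = 17, not a perfect square.
t = 3: 3² + 13 = 22, not a perfect square.
t = 4: 4² + 13 = 29, not a perfect square.
t = 5: 5² + 13 = 38, not a perfect square.
t = 6: 6² + 13 = 49 = 7², a perfect square.
Thus t = 6 disproves the claim, and no smaller t works.

t = 6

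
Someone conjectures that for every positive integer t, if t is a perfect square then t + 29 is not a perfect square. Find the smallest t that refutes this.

A counterexample is any positive integer t such that t is a perfect square but t + 29 is a perfect square; we check each in order.
The first 13 eligible values, up to t = 169, all satisfy the conclusion.
t = 196: 196 = 14² and 196 + 29 = 225 = 15².
So t = 196 is the smallest counterexample.

t = 196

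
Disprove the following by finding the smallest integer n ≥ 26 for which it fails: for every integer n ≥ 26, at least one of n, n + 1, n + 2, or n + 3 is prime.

n = 32

The first 6 eligible values, up to n = 31, all satisfy the conclusion.
n = 32: 32 = 2 × 16; 33 = 3 × 11; 34 = 2 × 17; 35 = 5 × 7 — all composite.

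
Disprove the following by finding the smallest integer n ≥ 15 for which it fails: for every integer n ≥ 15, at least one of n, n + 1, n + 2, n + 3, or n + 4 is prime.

Check each integer n ≥ 15 in order until n, n + 1, n + 2, n + 3, n + 4 are all composite.
For n = 15, 16, 17, 18, 19, 20, 21, 22, 23 the conclusion holds.
n = 24: 24 = 2 × 12; 25 = 5 × 5; 26 = 2 × 13; 27 = 3 × 9; 28 = 2 × 14 — all composite.

n = 24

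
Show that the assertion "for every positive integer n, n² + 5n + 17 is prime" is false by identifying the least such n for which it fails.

We need the least positive integer n for which n² + 5n + 17 is not prime.
The first 7 eligible values, up to n = 7, all satisfy the conclusion.
n = 8: n² + 5n + 17 = 121 = 11 × 11, composite.
Thus n = 8 disproves the claim, and no smaller n works.

n = 8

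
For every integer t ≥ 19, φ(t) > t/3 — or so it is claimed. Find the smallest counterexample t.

t = 24

The first 5 eligible values, up to t = 23, all satisfy the conclusion.
t = 24: φ(24) = 8 and 24/3 = 8, so φ(24) ≤ 24/3.
So t = 24 is the smallest counterexample.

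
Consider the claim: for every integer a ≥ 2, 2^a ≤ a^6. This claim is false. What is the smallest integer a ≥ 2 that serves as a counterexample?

a = 30

A counterexample is any integer a ≥ 2 such that 2^a > a^6; we check each in order.
For a = 2, 3, 4, 5, …, 27, 28, 29 the conclusion holds.
a = 30: 2^a = 1073741824 and a^6 = 729000000, so 1073741824 > 729000000.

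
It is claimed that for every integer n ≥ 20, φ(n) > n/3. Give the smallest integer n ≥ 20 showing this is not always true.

n = 24

We need the least integer n ≥ 20 for which the claim fails.
n = 20: φ(20) = 8 and 20/3 = 20/3, so φ(20) > 20/3.
n = 21: φ(21) = 12 and 21/3 = 7, so φ(21) > 21/3.
n = 22: φ(22) = 10 and 22/3 = 22/3, so φ(22) > 22/3.
n = 23: φ(23) = 22 and 23/3 = 23/3, so φ(23) > 23/3.
n = 24: φ(24) = 8 and 24/3 = 8, so φ(24) ≤ 24/3.
Hence n = 24 is a counterexample.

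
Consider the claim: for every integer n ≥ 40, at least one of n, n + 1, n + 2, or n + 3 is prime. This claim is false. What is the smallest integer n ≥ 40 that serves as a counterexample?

n = 48

Check each integer n ≥ 40 in order until n, n + 1, n + 2, n + 3 are all composite.
For n = 40, 41, 42, 43, 44, 45, 46, 47 the conclusion holds.
n = 48: 48 = 2 × 24; 49 = 7 × 7; 50 = 2 × 25; 51 = 3 × 17 — all composite.
Hence n = 48 is a counterexample.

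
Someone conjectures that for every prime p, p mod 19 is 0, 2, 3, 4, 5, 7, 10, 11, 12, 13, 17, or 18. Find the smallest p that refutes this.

Check each prime p in order until the claim fails.
For p = 2, 3, 5, 7, …, 37, 41, 43 the conclusion holds.
p = 47: 47 mod 19 = 9 — not in {0, 2, 3, 4, 5, 7, 10, 11, 12, 13, 17, 18}.
Thus p = 47 disproves the claim, and no smaller p works.

p = 47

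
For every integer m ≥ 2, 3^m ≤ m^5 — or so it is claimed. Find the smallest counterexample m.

We need the least integer m ≥ 2 for which 3^m > m^5.
For m = 2, 3, 4, 5, 6, 7, 8, 9, 10 the conclusion holds.
m = 11: 3^m = 177147 and m^5 = 161051, so 177147 > 161051.
Thus m = 11 disproves the claim, and no smaller m works.

m = 11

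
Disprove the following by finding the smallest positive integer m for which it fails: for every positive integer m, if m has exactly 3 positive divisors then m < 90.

m = 121

A counterexample is any positive integer m such that m has exactly 3 positive divisors but the claim fails; we check each in order.
m = 4: τ(4) = 3; 4 < 90.
m = 9: τ(9) = 3; 9 < 90.
m = 25: τ(25) = 3; 25 < 90.
m = 49: τ(49) = 3; 49 < 90.
m = 121: τ(121) = 3; 121 ≥ 90.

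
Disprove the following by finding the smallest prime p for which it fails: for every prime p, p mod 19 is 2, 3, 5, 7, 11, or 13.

p = 2: 2 mod 19 = 2.
p = 3: 3 mod 19 = 3.
p = 5: 5 mod 19 = 5.
p = 7: 7 mod 19 = 7.
p = 11: 11 mod 19 = 11.
p = 13: 13 mod 19 = 13.
p = 17: 17 mod 19 = 17 — not in {2, 3, 5, 7, 11, 13}.
Hence p = 17 is a counterexample.

p = 17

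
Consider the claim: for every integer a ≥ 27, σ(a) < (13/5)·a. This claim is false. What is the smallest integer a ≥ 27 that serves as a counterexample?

Check each integer a ≥ 27 in order until the claim fails.
For a = 27, 28, 29, 30, …, 57, 58, 59 the conclusion holds.
a = 60: σ(60) = 168; 168 ≥ 156.
So a = 60 is the smallest counterexample.

a = 60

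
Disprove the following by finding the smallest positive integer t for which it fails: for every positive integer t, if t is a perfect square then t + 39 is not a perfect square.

A counterexample is any positive integer t such that t is a perfect square but t + 39 is a perfect square; we check each in order.
t = 1: 1 + 39 = 40, not a perfect square.
t = 4: 4 + 39 = 43, not a perfect square.
t = 9: 9 + 39 = 48, not a perfect square.
t = 16: 16 + 39 = 55, not a perfect square.
t = 25: 25 = 5² and 25 + 39 = 64 = 8².
Hence t = 25 is a counterexample.

t = 25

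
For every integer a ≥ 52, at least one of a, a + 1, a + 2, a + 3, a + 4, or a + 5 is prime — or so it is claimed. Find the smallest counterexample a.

a = 90

A counterexample is any integer a ≥ 52 such that a, a + 1, a + 2, a + 3, a + 4, a + 5 are all composite; we check each in order.
For a = 52, 53, 54, 55, …, 87, 88, 89 the conclusion holds.
a = 90: 90 = 2 × 45; 91 = 7 × 13; 92 = 2 × 46; 93 = 3 × 31; 94 = 2 × 47; 95 = 5 × 19 — all composite.
Hence a = 90 is a counterexample.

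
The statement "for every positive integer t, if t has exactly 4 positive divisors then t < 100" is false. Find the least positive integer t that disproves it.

Check each positive integer t in order until t has exactly 4 positive divisors but the claim fails.
For t = 6, 8, 10, 14, …, 93, 94, 95 the conclusion holds.
t = 106: τ(106) = 4; 106 ≥ 100.

t = 106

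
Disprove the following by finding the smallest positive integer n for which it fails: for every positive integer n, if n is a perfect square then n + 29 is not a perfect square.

Check each positive integer n in order until n is a perfect square but n + 29 is a perfect square.
For n = 1, 4, 9, 16, …, 121, 144, 169 the conclusion holds.
n = 196: 196 = 14² and 196 + 29 = 225 = 15².

n = 196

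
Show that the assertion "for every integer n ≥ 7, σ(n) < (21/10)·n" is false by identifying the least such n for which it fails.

n = 12

We need the least integer n ≥ 7 for which the claim fails.
n = 7: σ(7) = 8; 8 < 147/10.
n = 8: σ(8) = 15; 15 < 84/5.
n = 9: σ(9) = 13; 13 < 189/10.
n = 10: σ(10) = 18; 18 < 21.
n = 11: σ(11) = 12; 12 < 231/10.
n = 12: σ(12) = 28; 28 ≥ 126/5.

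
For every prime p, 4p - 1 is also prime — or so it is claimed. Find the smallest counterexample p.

For p = 2, 3, 5 the conclusion holds.
p = 7: 4p - 1 = 27 = 3 × 9, not prime.

p = 7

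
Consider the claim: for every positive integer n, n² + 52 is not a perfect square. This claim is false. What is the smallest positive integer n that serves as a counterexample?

A counterexample is any positive integer n such that n² + 52 is a perfect square; we check each in order.
For n = 1, 2, 3, 4, …, 9, 10, 11 the conclusion holds.
n = 12: 12² + 52 = 196 = 14², a perfect square.
Thus n = 12 disproves the claim, and no smaller n works.

n = 12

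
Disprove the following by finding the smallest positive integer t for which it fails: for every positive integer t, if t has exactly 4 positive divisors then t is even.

t = 15

A counterexample is any positive integer t such that t has exactly 4 positive divisors but t is odd; we check each in order.
For t = 6, 8, 10, 14 the conclusion holds.
t = 15: divisors of 15: 1, 3, 5, 15; 15 is odd.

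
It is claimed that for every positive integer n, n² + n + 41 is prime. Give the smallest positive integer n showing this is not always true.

n = 40

A counterexample is any positive integer n such that n² + n + 41 is not prime; we check each in order.
For n = 1, 2, 3, 4, …, 37, 38, 39 the conclusion holds.
n = 40: n² + n + 41 = 1681 = 41 × 41, composite.
Thus n = 40 disproves the claim, and no smaller n works.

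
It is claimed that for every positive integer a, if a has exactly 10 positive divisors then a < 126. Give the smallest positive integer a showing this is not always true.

A counterexample is any positive integer a such that a has exactly 10 positive divisors but the claim fails; we check each in order.
For a = 48, 80, 112 the conclusion holds.
a = 162: τ(162) = 10; 162 ≥ 126.

a = 162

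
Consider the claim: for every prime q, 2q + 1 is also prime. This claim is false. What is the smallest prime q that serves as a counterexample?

For q = 2, 3, 5 the conclusion holds.
q = 7: 2q + 1 = 15 = 3 × 5, not prime.

q = 7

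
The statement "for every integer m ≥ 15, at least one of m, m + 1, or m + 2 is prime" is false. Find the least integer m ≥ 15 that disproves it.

For m = 15, 16, 17, 18, 19 the conclusion holds.
m = 20: 20 = 2 × 10; 21 = 3 × 7; 22 = 2 × 11 — all composite.

m = 20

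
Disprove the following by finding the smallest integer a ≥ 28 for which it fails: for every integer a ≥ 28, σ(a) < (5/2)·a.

a = 36

We need the least integer a ≥ 28 for which the claim fails.
For a = 28, 29, 30, 31, 32, 33, 34, 35 the conclusion holds.
a = 36: σ(36) = 91; 91 ≥ 90.
So a = 36 is the smallest counterexample.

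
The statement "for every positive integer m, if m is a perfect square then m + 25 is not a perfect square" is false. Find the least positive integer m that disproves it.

A counterexample is any positive integer m such that m is a perfect square but m + 25 is a perfect square; we check each in order.
For m = 1, 4, 9, 16, …, 81, 100, 121 the conclusion holds.
m = 144: 144 = 12² and 144 + 25 = 169 = 13².
Hence m = 144 is a counterexample.

m = 144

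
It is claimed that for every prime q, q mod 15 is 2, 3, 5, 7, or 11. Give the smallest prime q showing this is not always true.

Check each prime q in order until the claim fails.
The first 5 eligible values, up to q = 11, all satisfy the conclusion.
q = 13: 13 mod 15 = 13 — not in {2, 3, 5, 7, 11}.
Hence q = 13 is a counterexample.

q = 13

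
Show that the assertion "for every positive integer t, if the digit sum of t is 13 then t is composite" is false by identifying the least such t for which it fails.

t = 67

We need the least positive integer t for which the digit sum of t is 13 but t is prime.
For t = 49, 58 the conclusion holds.
t = 67: digit sum 13; 67 is prime, not composite.
Thus t = 67 disproves the claim, and no smaller t works.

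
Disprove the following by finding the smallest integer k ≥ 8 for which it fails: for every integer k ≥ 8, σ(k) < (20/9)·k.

k = 12

The first 4 eligible values, up to k = 11, all satisfy the conclusion.
k = 12: σ(12) = 28; 28 ≥ 80/3.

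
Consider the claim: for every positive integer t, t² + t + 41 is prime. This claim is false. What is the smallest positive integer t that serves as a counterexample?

t = 40

We need the least positive integer t for which t² + t + 41 is not prime.
For t = 1, 2, 3, 4, …, 37, 38, 39 the conclusion holds.
t = 40: t² + t + 41 = 1681 = 41 × 41, composite.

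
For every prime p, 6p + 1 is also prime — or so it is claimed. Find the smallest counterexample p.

p = 19

We need the least prime p for which 6p + 1 is not prime.
p = 2: 6p + 1 = 13, prime.
p = 3: 6p + 1 = 19, prime.
p = 5: 6p + 1 = 31, prime.
p = 7: 6p + 1 = 43, prime.
p = 11: 6p + 1 = 67, prime.
p = 13: 6p + 1 = 79, prime.
p = 17: 6p + 1 = 103, prime.
p = 19: 6p + 1 = 115 = 5 × 23, not prime.
Hence p = 19 is a counterexample.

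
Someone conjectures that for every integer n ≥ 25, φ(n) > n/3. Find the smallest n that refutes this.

We need the least integer n ≥ 25 for which the claim fails.
The first 5 eligible values, up to n = 29, all satisfy the conclusion.
n = 30: φ(30) = 8 and 30/3 = 10, so φ(30) ≤ 30/3.
Hence n = 30 is a counterexample.

n = 30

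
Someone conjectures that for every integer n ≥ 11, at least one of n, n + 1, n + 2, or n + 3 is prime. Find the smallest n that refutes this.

n = 24

A counterexample is any integer n ≥ 11 such that n, n + 1, n + 2, n + 3 are all composite; we check each in order.
For n = 11, 12, 13, 14, …, 21, 22, 23 the conclusion holds.
n = 24: 24 = 2 × 12; 25 = 5 × 5; 26 = 2 × 13; 27 = 3 × 9 — all composite.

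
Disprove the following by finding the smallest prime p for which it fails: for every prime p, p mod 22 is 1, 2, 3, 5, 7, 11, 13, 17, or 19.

p = 31

A counterexample is any prime p such that the claim fails; we check each in order.
The first 10 eligible values, up to p = 29, all satisfy the conclusion.
p = 31: 31 mod 22 = 9 — not in {1, 2, 3, 5, 7, 11, 13, 17, 19}.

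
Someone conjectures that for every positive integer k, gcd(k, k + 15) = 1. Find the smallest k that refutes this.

k = 3

For k = 1, 2 the conclusion holds.
k = 3: gcd(3, 18) = 3.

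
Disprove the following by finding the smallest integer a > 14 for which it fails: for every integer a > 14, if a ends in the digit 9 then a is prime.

a = 39

We need the least integer a > 14 for which a ends in the digit 9 but a is not prime.
For a = 19, 29 the conclusion holds.
a = 39: 39 ends in 9; 39 = 3 × 13, composite.
So a = 39 is the smallest counterexample.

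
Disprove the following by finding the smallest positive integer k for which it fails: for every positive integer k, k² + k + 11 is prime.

A counterexample is any positive integer k such that k² + k + 11 is not prime; we check each in order.
For k = 1, 2, 3, 4, 5, 6, 7, 8, 9 the conclusion holds.
k = 10: k² + k + 11 = 121 = 11 × 11, composite.
So k = 10 is the smallest counterexample.

k = 10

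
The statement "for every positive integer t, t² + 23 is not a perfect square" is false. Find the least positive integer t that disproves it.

t = 11

The first 10 eligible values, up to t = 10, all satisfy the conclusion.
t = 11: 11² + 23 = 144 = 12², a perfect square.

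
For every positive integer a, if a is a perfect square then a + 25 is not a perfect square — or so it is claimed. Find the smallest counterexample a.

a = 144

Check each positive integer a in order until a is a perfect square but a + 25 is a perfect square.
The first 11 eligible values, up to a = 121, all satisfy the conclusion.
a = 144: 144 = 12² and 144 + 25 = 169 = 13².
So a = 144 is the smallest counterexample.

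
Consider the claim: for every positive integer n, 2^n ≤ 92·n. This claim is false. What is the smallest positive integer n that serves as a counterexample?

We need the least positive integer n for which 2^n > 92·n.
The first 9 eligible values, up to n = 9, all satisfy the conclusion.
n = 10: 2^n = 1024 and 92·n = 920, so 1024 > 920.

n = 10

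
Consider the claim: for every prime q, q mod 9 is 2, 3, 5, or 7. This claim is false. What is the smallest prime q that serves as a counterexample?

q = 13

A counterexample is any prime q such that the claim fails; we check each in order.
For q = 2, 3, 5, 7, 11 the conclusion holds.
q = 13: 13 mod 9 = 4 — not in {2, 3, 5, 7}.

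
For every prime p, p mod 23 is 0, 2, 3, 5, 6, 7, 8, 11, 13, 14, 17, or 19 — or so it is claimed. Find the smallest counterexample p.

p = 41

The first 12 eligible values, up to p = 37, all satisfy the conclusion.
p = 41: 41 mod 23 = 18 — not in {0, 2, 3, 5, 6, 7, 8, 11, 13, 14, 17, 19}.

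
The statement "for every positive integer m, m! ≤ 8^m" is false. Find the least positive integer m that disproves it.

The first 19 eligible values, up to m = 19, all satisfy the conclusion.
m = 20: m! = 2432902008176640000 and 8^m = 1152921504606846976, so 2432902008176640000 > 1152921504606846976.

m = 20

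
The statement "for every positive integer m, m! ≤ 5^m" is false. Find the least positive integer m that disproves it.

Check each positive integer m in order until m! > 5^m.
For m = 1, 2, 3, 4, …, 9, 10, 11 the conclusion holds.
m = 12: m! = 479001600 and 5^m = 244140625, so 479001600 > 244140625.
Thus m = 12 disproves the claim, and no smaller m works.

m = 12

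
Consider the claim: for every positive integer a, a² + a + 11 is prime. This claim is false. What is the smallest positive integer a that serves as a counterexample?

For a = 1, 2, 3, 4, 5, 6, 7, 8, 9 the conclusion holds.
a = 10: a² + a + 11 = 121 = 11 × 11, composite.
So a = 10 is the smallest counterexample.

a = 10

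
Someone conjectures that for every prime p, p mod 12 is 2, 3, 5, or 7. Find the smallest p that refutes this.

p = 11

A counterexample is any prime p such that the claim fails; we check each in order.
p = 2: 2 mod 12 = 2.
p = 3: 3 mod 12 = 3.
p = 5: 5 mod 12 = 5.
p = 7: 7 mod 12 = 7.
p = 11: 11 mod 12 = 11 — not in {2, 3, 5, 7}.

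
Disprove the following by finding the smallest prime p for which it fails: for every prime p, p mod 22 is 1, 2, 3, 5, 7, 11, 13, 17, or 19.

p = 31

We need the least prime p for which the claim fails.
For p = 2, 3, 5, 7, 11, 13, 17, 19, 23, 29 the conclusion holds.
p = 31: 31 mod 22 = 9 — not in {1, 2, 3, 5, 7, 11, 13, 17, 19}.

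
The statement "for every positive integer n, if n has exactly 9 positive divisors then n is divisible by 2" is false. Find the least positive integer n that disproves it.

For n = 36, 100, 196 the conclusion holds.
n = 225: τ(225) = 9; 225 mod 2 = 1.

n = 225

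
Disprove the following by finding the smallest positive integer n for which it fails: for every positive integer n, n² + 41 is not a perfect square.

We need the least positive integer n for which n² + 41 is a perfect square.
For n = 1, 2, 3, 4, …, 17, 18, 19 the conclusion holds.
n = 20: 20² + 41 = 441 = 21², a perfect square.
So n = 20 is the smallest counterexample.

n = 20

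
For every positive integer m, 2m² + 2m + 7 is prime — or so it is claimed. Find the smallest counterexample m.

m = 6

We need the least positive integer m for which 2m² + 2m + 7 is not prime.
The first 5 eligible values, up to m = 5, all satisfy the conclusion.
m = 6: 2m² + 2m + 7 = 91 = 7 × 13, composite.
So m = 6 is the smallest counterexample.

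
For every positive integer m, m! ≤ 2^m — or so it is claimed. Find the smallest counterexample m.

m = 4

m = 1: m! = 1 and 2^m = 2, so 1 ≤ 2.
m = 2: m! = 2 and 2^m = 4, so 2 ≤ 4.
m = 3: m! = 6 and 2^m = 8, so 6 ≤ 8.
m = 4: m! = 24 and 2^m = 16, so 24 > 16.
So m = 4 is the smallest counterexample.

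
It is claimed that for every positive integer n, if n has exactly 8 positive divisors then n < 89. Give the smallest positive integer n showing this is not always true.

n = 102

The first 10 eligible values, up to n = 88, all satisfy the conclusion.
n = 102: τ(102) = 8; 102 ≥ 89.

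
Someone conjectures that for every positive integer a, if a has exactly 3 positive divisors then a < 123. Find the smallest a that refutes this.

a = 169

For a = 4, 9, 25, 49, 121 the conclusion holds.
a = 169: τ(169) = 3; 169 ≥ 123.
So a = 169 is the smallest counterexample.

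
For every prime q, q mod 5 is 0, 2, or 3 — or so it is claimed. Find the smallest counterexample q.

For q = 2, 3, 5, 7 the conclusion holds.
q = 11: 11 mod 5 = 1 — not in {0, 2, 3}.

q = 11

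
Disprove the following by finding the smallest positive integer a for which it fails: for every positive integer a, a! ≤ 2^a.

a = 4

Check each positive integer a in order until a! > 2^a.
a = 1: a! = 1 and 2^a = 2, so 1 ≤ 2.
a = 2: a! = 2 and 2^a = 4, so 2 ≤ 4.
a = 3: a! = 6 and 2^a = 8, so 6 ≤ 8.
a = 4: a! = 24 and 2^a = 16, so 24 > 16.
So a = 4 is the smallest counterexample.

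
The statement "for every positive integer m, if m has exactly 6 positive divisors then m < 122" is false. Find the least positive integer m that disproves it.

We need the least positive integer m for which m has exactly 6 positive divisors but the claim fails.
For m = 12, 18, 20, 28, …, 99, 116, 117 the conclusion holds.
m = 124: τ(124) = 6; 124 ≥ 122.
So m = 124 is the smallest counterexample.

m = 124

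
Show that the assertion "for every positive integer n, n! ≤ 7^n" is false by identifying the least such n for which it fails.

n = 17

We need the least positive integer n for which n! > 7^n.
For n = 1, 2, 3, 4, …, 14, 15, 16 the conclusion holds.
n = 17: n! = 355687428096000 and 7^n = 232630513987207, so 355687428096000 > 232630513987207.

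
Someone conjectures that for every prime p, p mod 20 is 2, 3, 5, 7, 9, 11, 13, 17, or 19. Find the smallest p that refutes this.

The first 12 eligible values, up to p = 37, all satisfy the conclusion.
p = 41: 41 mod 20 = 1 — not in {2, 3, 5, 7, 9, 11, 13, 17, 19}.
Thus p = 41 disproves the claim, and no smaller p works.

p = 41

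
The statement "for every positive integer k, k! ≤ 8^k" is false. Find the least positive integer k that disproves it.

Check each positive integer k in order until k! > 8^k.
For k = 1, 2, 3, 4, …, 17, 18, 19 the conclusion holds.
k = 20: k! = 2432902008176640000 and 8^k = 1152921504606846976, so 2432902008176640000 > 1152921504606846976.

k = 20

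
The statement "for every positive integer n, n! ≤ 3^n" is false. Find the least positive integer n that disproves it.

The first 6 eligible values, up to n = 6, all satisfy the conclusion.
n = 7: n! = 5040 and 3^n = 2187, so 5040 > 2187.
So n = 7 is the smallest counterexample.

n = 7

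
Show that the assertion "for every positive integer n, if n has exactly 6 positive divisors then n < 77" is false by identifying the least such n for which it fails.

A counterexample is any positive integer n such that n has exactly 6 positive divisors but the claim fails; we check each in order.
The first 13 eligible values, up to n = 76, all satisfy the conclusion.
n = 92: τ(92) = 6; 92 ≥ 77.
Hence n = 92 is a counterexample.

n = 92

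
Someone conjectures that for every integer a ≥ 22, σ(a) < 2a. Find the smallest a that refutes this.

Check each integer a ≥ 22 in order until the claim fails.
For a = 22, 23 the conclusion holds.
a = 24: σ(24) = 60; 60 ≥ 48.

a = 24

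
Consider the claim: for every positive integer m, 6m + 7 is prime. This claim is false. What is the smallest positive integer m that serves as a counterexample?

m = 3

A counterexample is any positive integer m such that 6m + 7 is not prime; we check each in order.
For m = 1, 2 the conclusion holds.
m = 3: 6m + 7 = 25 = 5 × 5, composite.
Thus m = 3 disproves the claim, and no smaller m works.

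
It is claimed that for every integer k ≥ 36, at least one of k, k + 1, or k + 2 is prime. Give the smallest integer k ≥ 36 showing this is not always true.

A counterexample is any integer k ≥ 36 such that k, k + 1, k + 2 are all composite; we check each in order.
For k = 36, 37 the conclusion holds.
k = 38: 38 = 2 × 19; 39 = 3 × 13; 40 = 2 × 20 — all composite.

k = 38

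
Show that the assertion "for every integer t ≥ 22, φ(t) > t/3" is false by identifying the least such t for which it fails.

We need the least integer t ≥ 22 for which the claim fails.
t = 22: φ(22) = 10 and 22/3 = 22/3, so φ(22) > 22/3.
t = 23: φ(23) = 22 and 23/3 = 23/3, so φ(23) > 23/3.
t = 24: φ(24) = 8 and 24/3 = 8, so φ(24) ≤ 24/3.
Hence t = 24 is a counterexample.

t = 24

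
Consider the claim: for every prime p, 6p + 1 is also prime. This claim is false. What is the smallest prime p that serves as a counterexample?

Check each prime p in order until 6p + 1 is not prime.
For p = 2, 3, 5, 7, 11, 13, 17 the conclusion holds.
p = 19: 6p + 1 = 115 = 5 × 23, not prime.
Hence p = 19 is a counterexample.

p = 19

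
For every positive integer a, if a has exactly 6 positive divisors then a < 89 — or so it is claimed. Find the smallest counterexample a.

a = 92

A counterexample is any positive integer a such that a has exactly 6 positive divisors but the claim fails; we check each in order.
For a = 12, 18, 20, 28, …, 68, 75, 76 the conclusion holds.
a = 92: τ(92) = 6; 92 ≥ 89.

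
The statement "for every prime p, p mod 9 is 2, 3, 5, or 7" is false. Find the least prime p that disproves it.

p = 13

A counterexample is any prime p such that the claim fails; we check each in order.
For p = 2, 3, 5, 7, 11 the conclusion holds.
p = 13: 13 mod 9 = 4 — not in {2, 3, 5, 7}.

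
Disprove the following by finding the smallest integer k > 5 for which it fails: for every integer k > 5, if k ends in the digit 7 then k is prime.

We need the least integer k > 5 for which k ends in the digit 7 but k is not prime.
k = 7: 7 ends in 7 and is prime.
k = 17: 17 ends in 7 and is prime.
k = 27: 27 ends in 7; 27 = 3 × 9, composite.
So k = 27 is the smallest counterexample.

k = 27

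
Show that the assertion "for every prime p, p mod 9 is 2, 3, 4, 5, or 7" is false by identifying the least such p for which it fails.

The first 6 eligible values, up to p = 13, all satisfy the conclusion.
p = 17: 17 mod 9 = 8 — not in {2, 3, 4, 5, 7}.

p = 17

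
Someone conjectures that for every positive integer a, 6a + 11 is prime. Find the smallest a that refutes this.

a = 4

We need the least positive integer a for which 6a + 11 is not prime.
a = 1: 6a + 11 = 17, prime.
a = 2: 6a + 11 = 23, prime.
a = 3: 6a + 11 = 29, prime.
a = 4: 6a + 11 = 35 = 5 × 7, composite.
Hence a = 4 is a counterexample.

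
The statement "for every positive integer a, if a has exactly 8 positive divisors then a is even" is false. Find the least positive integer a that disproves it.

a = 105

We need the least positive integer a for which a has exactly 8 positive divisors but a is odd.
The first 12 eligible values, up to a = 104, all satisfy the conclusion.
a = 105: divisors of 105: 1, 3, 5, 7, 15, 21, 35, 105; 105 is odd.
Thus a = 105 disproves the claim, and no smaller a works.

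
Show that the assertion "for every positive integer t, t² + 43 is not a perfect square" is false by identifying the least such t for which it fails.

A counterexample is any positive integer t such that t² + 43 is a perfect square; we check each in order.
The first 20 eligible values, up to t = 20, all satisfy the conclusion.
t = 21: 21² + 43 = 484 = 22², a perfect square.
Hence t = 21 is a counterexample.

t = 21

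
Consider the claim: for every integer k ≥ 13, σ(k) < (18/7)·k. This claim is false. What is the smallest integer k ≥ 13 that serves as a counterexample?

A counterexample is any integer k ≥ 13 such that the claim fails; we check each in order.
For k = 13, 14, 15, 16, …, 45, 46, 47 the conclusion holds.
k = 48: σ(48) = 124; 124 ≥ 864/7.

k = 48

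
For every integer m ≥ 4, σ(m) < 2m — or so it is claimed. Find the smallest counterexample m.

A counterexample is any integer m ≥ 4 such that the claim fails; we check each in order.
For m = 4, 5 the conclusion holds.
m = 6: σ(6) = 12; 12 ≥ 12.

m = 6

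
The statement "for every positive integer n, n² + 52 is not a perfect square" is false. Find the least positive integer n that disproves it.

Check each positive integer n in order until n² + 52 is a perfect square.
For n = 1, 2, 3, 4, …, 9, 10, 11 the conclusion holds.
n = 12: 12² + 52 = 196 = 14², a perfect square.

n = 12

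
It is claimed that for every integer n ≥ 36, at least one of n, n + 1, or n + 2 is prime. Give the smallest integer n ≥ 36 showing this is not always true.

For n = 36, 37 the conclusion holds.
n = 38: 38 = 2 × 19; 39 = 3 × 13; 40 = 2 × 20 — all composite.

n = 38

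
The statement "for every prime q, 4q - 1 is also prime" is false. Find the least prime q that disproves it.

q = 7

Check each prime q in order until 4q - 1 is not prime.
q = 2: 4q - 1 = 7, prime.
q = 3: 4q - 1 = 11, prime.
q = 5: 4q - 1 = 19, prime.
q = 7: 4q - 1 = 27 = 3 × 9, not prime.
Thus q = 7 disproves the claim, and no smaller q works.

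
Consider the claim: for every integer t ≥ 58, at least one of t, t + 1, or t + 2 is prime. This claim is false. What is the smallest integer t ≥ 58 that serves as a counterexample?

t = 62

t = 58: 59 is prime.
t = 59: 59 is prime.
t = 60: 61 is prime.
t = 61: 61 is prime.
t = 62: 62 = 2 × 31; 63 = 3 × 21; 64 = 2 × 32 — all composite.
So t = 62 is the smallest counterexample.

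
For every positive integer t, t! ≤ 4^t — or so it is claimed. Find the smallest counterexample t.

A counterexample is any positive integer t such that t! > 4^t; we check each in order.
The first 8 eligible values, up to t = 8, all satisfy the conclusion.
t = 9: t! = 362880 and 4^t = 262144, so 362880 > 262144.
Hence t = 9 is a counterexample.

t = 9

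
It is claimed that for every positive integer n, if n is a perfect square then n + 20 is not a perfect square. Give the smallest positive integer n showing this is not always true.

n = 16

n = 1: 1 + 20 = 21, not a perfect square.
n = 4: 4 + 20 = 24, not a perfect square.
n = 9: 9 + 20 = 29, not a perfect square.
n = 16: 16 = 4² and 16 + 20 = 36 = 6².
Hence n = 16 is a counterexample.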